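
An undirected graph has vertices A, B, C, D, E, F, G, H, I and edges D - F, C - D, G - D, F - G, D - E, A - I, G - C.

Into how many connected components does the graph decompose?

4

From A: component {A, I}.
From B: component {B}.
From C: component {C, D, E, F, G}.
From H: component {H}.
That's 4 components.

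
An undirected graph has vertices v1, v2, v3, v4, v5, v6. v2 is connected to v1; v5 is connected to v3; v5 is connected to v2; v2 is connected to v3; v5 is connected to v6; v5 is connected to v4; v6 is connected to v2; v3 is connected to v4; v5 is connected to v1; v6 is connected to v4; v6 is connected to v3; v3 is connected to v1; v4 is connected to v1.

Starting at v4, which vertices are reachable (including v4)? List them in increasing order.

Start at v4.
Its neighbours: v1, v3, v5, v6.
Then their neighbours: v2.
Every vertex is now reached.

v1, v2, v3, v4, v5, v6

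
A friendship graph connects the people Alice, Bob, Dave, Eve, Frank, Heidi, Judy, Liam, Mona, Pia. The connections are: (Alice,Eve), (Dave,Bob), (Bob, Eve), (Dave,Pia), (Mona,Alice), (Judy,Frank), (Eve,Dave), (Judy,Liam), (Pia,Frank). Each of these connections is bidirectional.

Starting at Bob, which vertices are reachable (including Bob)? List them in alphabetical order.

Start at Bob.
Its neighbours: Dave, Eve.
Then their neighbours: Alice, Pia.
Then next layer: Frank, Mona.
Then next layer: Judy.
Then next layer: Liam.
Nothing further is reachable.

Alice, Bob, Dave, Eve, Frank, Judy, Liam, Mona, Pia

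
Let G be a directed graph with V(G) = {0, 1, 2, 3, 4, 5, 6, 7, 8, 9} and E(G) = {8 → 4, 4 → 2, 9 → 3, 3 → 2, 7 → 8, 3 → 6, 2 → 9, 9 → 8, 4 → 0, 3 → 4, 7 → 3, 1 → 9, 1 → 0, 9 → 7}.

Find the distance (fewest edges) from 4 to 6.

Distance 0: 4.
Distance 1: 0, 2.
Distance 2: 9.
Distance 3: 3, 7, 8.
Distance 4: 6 — contains 6.

4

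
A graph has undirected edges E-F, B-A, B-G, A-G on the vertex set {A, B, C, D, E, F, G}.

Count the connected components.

4

From A: component {A, B, G}.
From C: component {C}.
From D: component {D}.
From E: component {E, F}.
That's 4 components.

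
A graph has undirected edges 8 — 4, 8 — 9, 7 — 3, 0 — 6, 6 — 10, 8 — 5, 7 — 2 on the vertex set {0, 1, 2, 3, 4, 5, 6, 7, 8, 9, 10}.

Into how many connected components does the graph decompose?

From 0: component {0, 6, 10}.
From 1: component {1}.
From 2: component {2, 3, 7}.
From 4: component {4, 5, 8, 9}.
That's 4 components.

4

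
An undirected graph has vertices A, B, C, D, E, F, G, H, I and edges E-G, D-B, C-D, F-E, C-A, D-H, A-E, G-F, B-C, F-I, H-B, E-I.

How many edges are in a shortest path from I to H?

5

Distance 0: I.
Distance 1: E, F.
Distance 2: A, G.
Distance 3: C.
Distance 4: B, D.
Distance 5: H — contains H.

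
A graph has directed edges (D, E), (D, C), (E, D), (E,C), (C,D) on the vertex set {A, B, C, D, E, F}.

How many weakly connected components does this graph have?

From A: component {A}.
From B: component {B}.
From C: component {C, D, E}.
From F: component {F}.
That's 4 components.

4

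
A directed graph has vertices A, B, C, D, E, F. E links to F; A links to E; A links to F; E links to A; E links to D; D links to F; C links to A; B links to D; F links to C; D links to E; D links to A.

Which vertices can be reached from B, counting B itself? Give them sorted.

A, B, C, D, E, F

Start at B.
Its neighbours: D.
Then their neighbours: A, E, F.
Then next layer: C.
Every vertex is now reached.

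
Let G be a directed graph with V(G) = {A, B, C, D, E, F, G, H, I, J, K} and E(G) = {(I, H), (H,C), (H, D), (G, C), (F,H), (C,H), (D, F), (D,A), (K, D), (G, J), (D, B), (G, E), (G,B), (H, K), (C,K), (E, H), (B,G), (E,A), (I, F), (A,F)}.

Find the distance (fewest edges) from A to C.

Distance 0: A.
Distance 1: F.
Distance 2: H.
Distance 3: C, D, K — contains C.

3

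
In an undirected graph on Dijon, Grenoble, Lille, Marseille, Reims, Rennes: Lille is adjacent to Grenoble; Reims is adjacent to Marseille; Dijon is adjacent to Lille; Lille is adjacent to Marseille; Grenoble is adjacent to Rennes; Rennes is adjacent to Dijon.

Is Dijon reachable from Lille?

Yes

Explore from Lille.
Distance 1: reach Dijon, Grenoble, Marseille.
Found Dijon.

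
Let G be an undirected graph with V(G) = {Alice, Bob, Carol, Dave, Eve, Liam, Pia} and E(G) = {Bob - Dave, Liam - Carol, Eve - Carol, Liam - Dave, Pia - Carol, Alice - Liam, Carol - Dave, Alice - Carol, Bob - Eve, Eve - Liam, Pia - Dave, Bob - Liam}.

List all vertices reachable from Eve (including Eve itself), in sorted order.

Start at Eve.
Its neighbours: Bob, Carol, Liam.
Then their neighbours: Alice, Dave, Pia.
Every vertex is now reached.

Alice, Bob, Carol, Dave, Eve, Liam, Pia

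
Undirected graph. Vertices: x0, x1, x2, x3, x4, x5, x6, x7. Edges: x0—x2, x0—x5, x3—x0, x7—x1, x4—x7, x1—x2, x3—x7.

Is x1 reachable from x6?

No

x6 has no edges, so nothing is reachable from it.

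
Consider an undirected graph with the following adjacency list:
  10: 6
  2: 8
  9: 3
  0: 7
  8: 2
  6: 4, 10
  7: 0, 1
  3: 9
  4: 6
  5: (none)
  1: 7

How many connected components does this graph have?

From 0: component {0, 1, 7}.
From 2: component {2, 8}.
From 3: component {3, 9}.
From 4: component {4, 6, 10}.
From 5: component {5}.
That's 5 components.

5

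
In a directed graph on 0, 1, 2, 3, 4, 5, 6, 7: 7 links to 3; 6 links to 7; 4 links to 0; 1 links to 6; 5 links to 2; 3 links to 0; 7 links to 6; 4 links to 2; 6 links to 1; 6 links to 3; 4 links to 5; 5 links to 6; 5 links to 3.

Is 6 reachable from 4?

Yes

Explore from 4.
Distance 1: reach 0, 2, 5.
Distance 2: reach 3, 6.
Found 6.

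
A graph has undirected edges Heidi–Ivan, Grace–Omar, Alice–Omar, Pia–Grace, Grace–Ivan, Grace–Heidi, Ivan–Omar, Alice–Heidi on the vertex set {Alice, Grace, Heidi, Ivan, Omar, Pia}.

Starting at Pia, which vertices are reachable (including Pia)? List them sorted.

Start at Pia.
Its neighbours: Grace.
Then their neighbours: Heidi, Ivan, Omar.
Then next layer: Alice.
Every vertex is now reached.

Alice, Grace, Heidi, Ivan, Omar, Pia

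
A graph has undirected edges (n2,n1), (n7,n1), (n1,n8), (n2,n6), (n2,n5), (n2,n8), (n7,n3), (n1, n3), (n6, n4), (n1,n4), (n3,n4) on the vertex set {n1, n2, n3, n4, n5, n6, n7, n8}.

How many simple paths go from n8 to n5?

n8–n1–n2–n5
n8–n1–n3–n4–n6–n2–n5
n8–n1–n4–n6–n2–n5
n8–n1–n7–n3–n4–n6–n2–n5
n8–n2–n5

5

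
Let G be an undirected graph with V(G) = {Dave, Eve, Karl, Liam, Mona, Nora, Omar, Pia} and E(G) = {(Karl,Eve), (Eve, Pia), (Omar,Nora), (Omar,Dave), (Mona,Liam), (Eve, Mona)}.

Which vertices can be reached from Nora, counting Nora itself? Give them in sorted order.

Dave, Nora, Omar

Start at Nora.
Its neighbours: Omar.
Then their neighbours: Dave.
Nothing further is reachable.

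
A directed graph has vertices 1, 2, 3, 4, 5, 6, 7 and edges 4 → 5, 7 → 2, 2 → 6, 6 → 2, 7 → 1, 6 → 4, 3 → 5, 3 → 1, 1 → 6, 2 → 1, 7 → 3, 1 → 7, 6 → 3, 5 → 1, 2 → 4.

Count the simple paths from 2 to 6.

2→1→6
2→4→5→1→6
2→6

3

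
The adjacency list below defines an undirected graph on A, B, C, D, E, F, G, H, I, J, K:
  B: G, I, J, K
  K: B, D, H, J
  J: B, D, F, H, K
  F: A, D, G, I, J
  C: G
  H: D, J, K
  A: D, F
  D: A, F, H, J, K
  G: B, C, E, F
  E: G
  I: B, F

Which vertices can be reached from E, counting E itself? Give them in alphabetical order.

A, B, C, D, E, F, G, H, I, J, K

Start at E.
Its neighbours: G.
Then their neighbours: B, C, F.
Then next layer: A, D, I, J, K.
Then next layer: H.
Every vertex is now reached.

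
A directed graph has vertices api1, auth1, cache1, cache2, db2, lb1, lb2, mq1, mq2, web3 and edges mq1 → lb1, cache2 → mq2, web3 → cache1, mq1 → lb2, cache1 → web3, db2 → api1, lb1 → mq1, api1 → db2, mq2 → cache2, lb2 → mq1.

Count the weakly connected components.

From api1: component {api1, db2}.
From auth1: component {auth1}.
From cache1: component {cache1, web3}.
From cache2: component {cache2, mq2}.
From lb1: component {lb1, lb2, mq1}.
That's 5 components.

5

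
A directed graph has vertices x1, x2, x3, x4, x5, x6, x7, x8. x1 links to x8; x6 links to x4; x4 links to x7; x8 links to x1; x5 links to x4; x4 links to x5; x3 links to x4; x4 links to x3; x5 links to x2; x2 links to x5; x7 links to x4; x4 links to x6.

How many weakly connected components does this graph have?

From x1: component {x1, x8}.
From x2: component {x2, x3, x4, x5, x6, x7}.
That's 2 components.

2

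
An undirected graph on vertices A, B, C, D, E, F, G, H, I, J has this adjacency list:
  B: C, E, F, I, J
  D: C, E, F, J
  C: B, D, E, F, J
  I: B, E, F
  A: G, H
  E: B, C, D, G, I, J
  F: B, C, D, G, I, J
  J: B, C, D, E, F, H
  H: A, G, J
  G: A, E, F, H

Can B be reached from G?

Yes

Explore from G.
Distance 1: reach A, E, F, H.
Distance 2: reach B, C, D, I, J.
Found B.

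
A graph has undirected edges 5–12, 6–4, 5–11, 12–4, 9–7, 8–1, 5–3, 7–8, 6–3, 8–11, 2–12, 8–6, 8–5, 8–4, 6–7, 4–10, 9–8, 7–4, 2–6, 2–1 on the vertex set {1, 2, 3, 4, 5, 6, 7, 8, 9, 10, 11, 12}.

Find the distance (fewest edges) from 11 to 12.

Distance 0: 11.
Distance 1: 5, 8.
Distance 2: 1, 3, 4, 6, 7, 9, 12 — contains 12.

2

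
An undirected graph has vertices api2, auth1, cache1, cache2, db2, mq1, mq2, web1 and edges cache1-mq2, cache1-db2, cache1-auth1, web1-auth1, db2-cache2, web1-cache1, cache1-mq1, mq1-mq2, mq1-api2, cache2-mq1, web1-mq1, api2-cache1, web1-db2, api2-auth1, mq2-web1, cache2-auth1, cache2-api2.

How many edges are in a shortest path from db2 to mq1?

2

Distance 0: db2.
Distance 1: cache1, cache2, web1.
Distance 2: api2, auth1, mq1, mq2 — contains mq1.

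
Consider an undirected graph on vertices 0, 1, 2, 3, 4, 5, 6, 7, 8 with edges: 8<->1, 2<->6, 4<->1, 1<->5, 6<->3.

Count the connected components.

From 0: component {0}.
From 1: component {1, 4, 5, 8}.
From 2: component {2, 3, 6}.
From 7: component {7}.
That's 4 components.

4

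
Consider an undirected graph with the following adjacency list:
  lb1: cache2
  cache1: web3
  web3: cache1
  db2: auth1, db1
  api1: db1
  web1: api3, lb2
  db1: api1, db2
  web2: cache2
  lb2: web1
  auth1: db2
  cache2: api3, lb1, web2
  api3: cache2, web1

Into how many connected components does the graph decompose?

3

From api1: component {api1, auth1, db1, db2}.
From api3: component {api3, cache2, lb1, lb2, web1, web2}.
From cache1: component {cache1, web3}.
That's 3 components.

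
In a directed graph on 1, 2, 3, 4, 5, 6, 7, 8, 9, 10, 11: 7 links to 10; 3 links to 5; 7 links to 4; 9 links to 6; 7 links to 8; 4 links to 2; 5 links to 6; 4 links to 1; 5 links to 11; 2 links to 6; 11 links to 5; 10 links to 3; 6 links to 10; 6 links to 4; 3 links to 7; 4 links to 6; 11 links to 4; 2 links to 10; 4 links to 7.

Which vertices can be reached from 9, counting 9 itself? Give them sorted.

1, 2, 3, 4, 5, 6, 7, 8, 9, 10, 11

Start at 9.
Its neighbours: 6.
Then their neighbours: 4, 10.
Then next layer: 1, 2, 3, 7.
Then next layer: 5, 8.
Then next layer: 11.
Every vertex is now reached.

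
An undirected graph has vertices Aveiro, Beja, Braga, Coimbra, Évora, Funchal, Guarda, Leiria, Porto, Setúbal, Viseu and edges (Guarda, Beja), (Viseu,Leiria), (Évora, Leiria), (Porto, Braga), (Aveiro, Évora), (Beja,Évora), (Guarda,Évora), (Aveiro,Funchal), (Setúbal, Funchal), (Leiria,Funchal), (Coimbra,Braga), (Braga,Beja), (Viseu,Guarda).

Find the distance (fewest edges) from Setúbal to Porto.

Distance 0: Setúbal.
Distance 1: Funchal.
Distance 2: Aveiro, Leiria.
Distance 3: Évora, Viseu.
Distance 4: Beja, Guarda.
Distance 5: Braga.
Distance 6: Coimbra, Porto — contains Porto.

6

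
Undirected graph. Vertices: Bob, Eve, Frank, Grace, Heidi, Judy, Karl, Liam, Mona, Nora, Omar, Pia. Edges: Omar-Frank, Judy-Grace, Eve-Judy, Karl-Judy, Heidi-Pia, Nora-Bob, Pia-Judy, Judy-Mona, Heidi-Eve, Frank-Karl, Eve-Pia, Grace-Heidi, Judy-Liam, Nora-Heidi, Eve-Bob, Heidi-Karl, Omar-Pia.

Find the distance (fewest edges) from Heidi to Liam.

Distance 0: Heidi.
Distance 1: Eve, Grace, Karl, Nora, Pia.
Distance 2: Bob, Frank, Judy, Omar.
Distance 3: Liam, Mona — contains Liam.

3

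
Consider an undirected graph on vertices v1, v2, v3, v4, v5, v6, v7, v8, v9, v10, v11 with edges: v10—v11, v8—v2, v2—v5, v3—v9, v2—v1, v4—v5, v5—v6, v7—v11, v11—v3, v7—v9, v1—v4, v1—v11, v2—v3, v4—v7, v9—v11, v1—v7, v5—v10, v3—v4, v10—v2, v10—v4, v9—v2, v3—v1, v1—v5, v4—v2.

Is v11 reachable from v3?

Yes

Explore from v3.
Distance 1: reach v1, v2, v4, v9, v11.
Found v11.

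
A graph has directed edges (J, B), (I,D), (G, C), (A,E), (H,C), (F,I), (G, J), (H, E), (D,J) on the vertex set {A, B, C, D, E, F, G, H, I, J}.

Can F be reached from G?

Explore from G.
Distance 1: reach C, J.
Distance 2: reach B.
The search from G is exhausted; no directed path reaches F.

No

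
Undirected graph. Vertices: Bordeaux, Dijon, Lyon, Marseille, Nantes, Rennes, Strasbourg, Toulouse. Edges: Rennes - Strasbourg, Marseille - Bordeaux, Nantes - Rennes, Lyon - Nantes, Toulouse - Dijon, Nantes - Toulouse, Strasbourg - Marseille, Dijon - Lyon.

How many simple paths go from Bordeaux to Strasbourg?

Bordeaux–Marseille–Strasbourg

1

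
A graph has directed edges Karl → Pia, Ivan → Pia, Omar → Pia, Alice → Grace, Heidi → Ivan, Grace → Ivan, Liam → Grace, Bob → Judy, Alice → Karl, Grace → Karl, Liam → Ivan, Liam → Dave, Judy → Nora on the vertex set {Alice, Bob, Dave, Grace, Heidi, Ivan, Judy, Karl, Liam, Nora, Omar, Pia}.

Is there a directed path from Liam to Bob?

Explore from Liam.
Distance 1: reach Dave, Grace, Ivan.
Distance 2: reach Karl, Pia.
The search from Liam is exhausted; no directed path reaches Bob.

No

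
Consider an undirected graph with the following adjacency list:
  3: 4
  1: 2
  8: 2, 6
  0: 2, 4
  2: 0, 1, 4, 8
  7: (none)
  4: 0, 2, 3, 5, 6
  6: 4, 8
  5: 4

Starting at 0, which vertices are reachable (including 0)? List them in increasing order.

0, 1, 2, 3, 4, 5, 6, 8

Start at 0.
Its neighbours: 2, 4.
Then their neighbours: 1, 3, 5, 6, 8.
Nothing further is reachable.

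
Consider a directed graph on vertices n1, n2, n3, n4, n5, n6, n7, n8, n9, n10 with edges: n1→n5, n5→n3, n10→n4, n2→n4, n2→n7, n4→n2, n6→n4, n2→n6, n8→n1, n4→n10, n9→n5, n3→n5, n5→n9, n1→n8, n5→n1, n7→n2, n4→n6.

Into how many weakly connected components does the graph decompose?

2

From n1: component {n1, n3, n5, n8, n9}.
From n2: component {n2, n4, n6, n7, n10}.
That's 2 components.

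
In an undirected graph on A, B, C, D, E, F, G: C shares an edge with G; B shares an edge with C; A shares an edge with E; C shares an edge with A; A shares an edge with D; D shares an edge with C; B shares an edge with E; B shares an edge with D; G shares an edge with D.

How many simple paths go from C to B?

7

C–A–D–B
C–A–E–B
C–B
C–D–A–E–B
C–D–B
C–G–D–A–E–B
C–G–D–B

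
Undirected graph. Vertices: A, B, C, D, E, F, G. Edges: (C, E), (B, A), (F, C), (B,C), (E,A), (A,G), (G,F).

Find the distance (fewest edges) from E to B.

2

Distance 0: E.
Distance 1: A, C.
Distance 2: B, F, G — contains B.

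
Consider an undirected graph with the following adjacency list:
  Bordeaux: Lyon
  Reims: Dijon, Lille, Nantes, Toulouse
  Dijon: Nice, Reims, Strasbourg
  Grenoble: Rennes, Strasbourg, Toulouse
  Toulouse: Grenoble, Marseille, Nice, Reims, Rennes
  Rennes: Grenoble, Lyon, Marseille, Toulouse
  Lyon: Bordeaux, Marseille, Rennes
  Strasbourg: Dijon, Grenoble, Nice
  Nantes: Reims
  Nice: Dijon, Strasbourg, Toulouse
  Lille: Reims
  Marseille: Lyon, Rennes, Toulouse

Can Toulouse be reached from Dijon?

Yes

Explore from Dijon.
Distance 1: reach Nice, Reims, Strasbourg.
Distance 2: reach Grenoble, Lille, Nantes, Toulouse.
Found Toulouse.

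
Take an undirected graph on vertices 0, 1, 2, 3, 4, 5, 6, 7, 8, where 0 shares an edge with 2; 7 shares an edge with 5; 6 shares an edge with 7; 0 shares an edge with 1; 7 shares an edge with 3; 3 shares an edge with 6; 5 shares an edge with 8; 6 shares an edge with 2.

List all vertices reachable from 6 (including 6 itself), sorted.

Start at 6.
Its neighbours: 2, 3, 7.
Then their neighbours: 0, 5.
Then next layer: 1, 8.
Nothing further is reachable.

0, 1, 2, 3, 5, 6, 7, 8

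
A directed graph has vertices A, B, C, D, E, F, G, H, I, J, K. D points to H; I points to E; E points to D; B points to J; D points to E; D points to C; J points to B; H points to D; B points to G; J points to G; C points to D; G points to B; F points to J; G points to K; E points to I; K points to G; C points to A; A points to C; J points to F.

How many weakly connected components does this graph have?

From A: component {A, C, D, E, H, I}.
From B: component {B, F, G, J, K}.
That's 2 components.

2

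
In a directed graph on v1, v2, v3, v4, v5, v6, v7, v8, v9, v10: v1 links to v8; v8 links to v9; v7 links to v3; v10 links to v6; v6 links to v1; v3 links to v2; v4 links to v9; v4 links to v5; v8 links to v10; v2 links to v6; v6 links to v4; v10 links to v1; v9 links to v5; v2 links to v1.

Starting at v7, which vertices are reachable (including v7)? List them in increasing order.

Start at v7.
Its neighbours: v3.
Then their neighbours: v2.
Then next layer: v1, v6.
Then next layer: v4, v8.
Then next layer: v5, v9, v10.
Every vertex is now reached.

v1, v2, v3, v4, v5, v6, v7, v8, v9, v10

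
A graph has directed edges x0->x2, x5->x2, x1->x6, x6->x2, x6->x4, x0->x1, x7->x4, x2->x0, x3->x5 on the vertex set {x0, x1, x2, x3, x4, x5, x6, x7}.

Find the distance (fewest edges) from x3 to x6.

5

Distance 0: x3.
Distance 1: x5.
Distance 2: x2.
Distance 3: x0.
Distance 4: x1.
Distance 5: x6 — contains x6.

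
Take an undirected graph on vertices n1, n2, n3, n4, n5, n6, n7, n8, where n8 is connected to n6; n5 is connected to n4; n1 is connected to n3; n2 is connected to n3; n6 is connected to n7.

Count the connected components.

3

From n1: component {n1, n2, n3}.
From n4: component {n4, n5}.
From n6: component {n6, n7, n8}.
That's 3 components.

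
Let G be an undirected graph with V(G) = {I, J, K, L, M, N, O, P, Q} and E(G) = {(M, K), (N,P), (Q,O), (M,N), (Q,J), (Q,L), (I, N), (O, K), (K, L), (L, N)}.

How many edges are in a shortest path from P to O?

4

Distance 0: P.
Distance 1: N.
Distance 2: I, L, M.
Distance 3: K, Q.
Distance 4: J, O — contains O.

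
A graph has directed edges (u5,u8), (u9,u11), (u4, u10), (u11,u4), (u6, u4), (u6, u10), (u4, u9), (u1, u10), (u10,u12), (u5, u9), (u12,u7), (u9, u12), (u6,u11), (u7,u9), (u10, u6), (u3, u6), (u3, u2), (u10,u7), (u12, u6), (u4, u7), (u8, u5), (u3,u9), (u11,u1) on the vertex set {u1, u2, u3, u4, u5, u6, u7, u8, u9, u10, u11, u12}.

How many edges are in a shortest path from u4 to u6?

Distance 0: u4.
Distance 1: u7, u9, u10.
Distance 2: u6, u11, u12 — contains u6.

2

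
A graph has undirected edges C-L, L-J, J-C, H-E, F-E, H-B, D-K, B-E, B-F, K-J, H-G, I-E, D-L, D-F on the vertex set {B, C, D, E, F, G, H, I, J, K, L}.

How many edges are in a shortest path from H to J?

Distance 0: H.
Distance 1: B, E, G.
Distance 2: F, I.
Distance 3: D.
Distance 4: K, L.
Distance 5: C, J — contains J.

5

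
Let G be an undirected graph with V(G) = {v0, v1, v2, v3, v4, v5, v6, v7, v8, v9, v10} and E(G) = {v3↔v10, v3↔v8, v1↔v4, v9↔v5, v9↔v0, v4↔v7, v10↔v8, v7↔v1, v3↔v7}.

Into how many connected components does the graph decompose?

4

From v0: component {v0, v5, v9}.
From v1: component {v1, v3, v4, v7, v8, v10}.
From v2: component {v2}.
From v6: component {v6}.
That's 4 components.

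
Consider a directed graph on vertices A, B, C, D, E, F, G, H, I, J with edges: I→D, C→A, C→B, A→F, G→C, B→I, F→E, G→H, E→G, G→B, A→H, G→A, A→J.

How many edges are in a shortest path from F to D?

5

Distance 0: F.
Distance 1: E.
Distance 2: G.
Distance 3: A, B, C, H.
Distance 4: I, J.
Distance 5: D — contains D.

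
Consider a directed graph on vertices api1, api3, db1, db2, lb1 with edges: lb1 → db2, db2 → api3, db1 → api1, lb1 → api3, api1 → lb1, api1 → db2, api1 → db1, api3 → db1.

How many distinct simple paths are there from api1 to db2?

api1→db2
api1→lb1→db2

2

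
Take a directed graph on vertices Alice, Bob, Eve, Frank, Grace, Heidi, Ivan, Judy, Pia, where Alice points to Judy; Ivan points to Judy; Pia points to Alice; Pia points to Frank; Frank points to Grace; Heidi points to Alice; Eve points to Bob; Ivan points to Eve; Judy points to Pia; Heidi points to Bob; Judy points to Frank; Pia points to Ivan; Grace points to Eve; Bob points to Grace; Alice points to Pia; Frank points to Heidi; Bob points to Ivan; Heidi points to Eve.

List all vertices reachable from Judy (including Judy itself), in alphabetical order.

Alice, Bob, Eve, Frank, Grace, Heidi, Ivan, Judy, Pia

Start at Judy.
Its neighbours: Frank, Pia.
Then their neighbours: Alice, Grace, Heidi, Ivan.
Then next layer: Bob, Eve.
Every vertex is now reached.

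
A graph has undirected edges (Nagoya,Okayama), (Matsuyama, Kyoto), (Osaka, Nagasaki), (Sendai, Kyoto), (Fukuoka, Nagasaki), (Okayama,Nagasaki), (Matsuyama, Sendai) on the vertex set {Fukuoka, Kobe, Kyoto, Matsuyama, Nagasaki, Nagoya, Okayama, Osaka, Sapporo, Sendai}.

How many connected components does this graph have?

4

From Fukuoka: component {Fukuoka, Nagasaki, Nagoya, Okayama, Osaka}.
From Kobe: component {Kobe}.
From Kyoto: component {Kyoto, Matsuyama, Sendai}.
From Sapporo: component {Sapporo}.
That's 4 components.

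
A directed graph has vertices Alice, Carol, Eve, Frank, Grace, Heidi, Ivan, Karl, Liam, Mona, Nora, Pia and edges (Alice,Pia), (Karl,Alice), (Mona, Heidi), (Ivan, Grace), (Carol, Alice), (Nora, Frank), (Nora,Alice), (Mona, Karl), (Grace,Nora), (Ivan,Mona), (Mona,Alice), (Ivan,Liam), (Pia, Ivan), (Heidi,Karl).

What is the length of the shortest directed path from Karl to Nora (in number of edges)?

5

Distance 0: Karl.
Distance 1: Alice.
Distance 2: Pia.
Distance 3: Ivan.
Distance 4: Grace, Liam, Mona.
Distance 5: Heidi, Nora — contains Nora.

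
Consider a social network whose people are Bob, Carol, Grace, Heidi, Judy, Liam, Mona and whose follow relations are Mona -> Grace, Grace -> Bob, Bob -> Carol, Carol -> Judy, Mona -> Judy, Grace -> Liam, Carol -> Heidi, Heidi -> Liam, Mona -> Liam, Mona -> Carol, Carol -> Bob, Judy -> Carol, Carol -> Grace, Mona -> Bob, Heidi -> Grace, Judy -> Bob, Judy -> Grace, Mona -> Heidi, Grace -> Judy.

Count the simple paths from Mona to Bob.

19

Mona→Bob
Mona→Carol→Bob
Mona→Carol→Grace→Bob
Mona→Carol→Grace→Judy→Bob
Mona→Carol→Heidi→Grace→Bob
Mona→Carol→Heidi→Grace→Judy→Bob
Mona→Carol→Judy→Bob
Mona→Carol→Judy→Grace→Bob
... and 11 more.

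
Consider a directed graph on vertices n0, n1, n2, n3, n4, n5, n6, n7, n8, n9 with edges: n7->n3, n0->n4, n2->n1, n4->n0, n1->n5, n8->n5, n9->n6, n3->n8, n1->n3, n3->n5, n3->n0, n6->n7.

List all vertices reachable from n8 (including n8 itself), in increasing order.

Start at n8.
Its neighbours: n5.
Nothing further is reachable.

n5, n8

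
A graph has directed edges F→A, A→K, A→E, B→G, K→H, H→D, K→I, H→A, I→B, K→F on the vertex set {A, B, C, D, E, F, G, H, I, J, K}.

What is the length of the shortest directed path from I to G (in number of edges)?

Distance 0: I.
Distance 1: B.
Distance 2: G — contains G.

2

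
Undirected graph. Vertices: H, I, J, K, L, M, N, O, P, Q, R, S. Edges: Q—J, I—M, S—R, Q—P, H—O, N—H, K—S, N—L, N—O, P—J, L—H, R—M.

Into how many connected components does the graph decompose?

3

From H: component {H, L, N, O}.
From I: component {I, K, M, R, S}.
From J: component {J, P, Q}.
That's 3 components.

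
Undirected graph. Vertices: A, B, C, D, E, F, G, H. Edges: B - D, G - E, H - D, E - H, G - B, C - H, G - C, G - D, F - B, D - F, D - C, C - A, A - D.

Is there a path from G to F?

Yes

Explore from G.
Distance 1: reach B, C, D, E.
Distance 2: reach A, F, H.
Found F.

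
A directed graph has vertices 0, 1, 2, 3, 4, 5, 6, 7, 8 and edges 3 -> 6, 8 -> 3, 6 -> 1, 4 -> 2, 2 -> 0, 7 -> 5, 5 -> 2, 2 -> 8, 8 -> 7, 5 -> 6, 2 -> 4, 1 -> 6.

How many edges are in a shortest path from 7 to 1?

Distance 0: 7.
Distance 1: 5.
Distance 2: 2, 6.
Distance 3: 0, 1, 4, 8 — contains 1.

3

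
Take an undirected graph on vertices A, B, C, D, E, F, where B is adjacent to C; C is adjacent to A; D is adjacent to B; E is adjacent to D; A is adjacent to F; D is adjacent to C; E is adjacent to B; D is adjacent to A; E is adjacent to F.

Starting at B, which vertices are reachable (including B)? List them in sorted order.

A, B, C, D, E, F

Start at B.
Its neighbours: C, D, E.
Then their neighbours: A, F.
Every vertex is now reached.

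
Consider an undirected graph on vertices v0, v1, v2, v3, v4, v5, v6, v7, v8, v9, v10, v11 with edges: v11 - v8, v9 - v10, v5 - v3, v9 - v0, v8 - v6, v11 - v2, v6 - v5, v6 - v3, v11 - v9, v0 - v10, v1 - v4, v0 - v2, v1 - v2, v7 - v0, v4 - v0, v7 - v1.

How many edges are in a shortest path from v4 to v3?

Distance 0: v4.
Distance 1: v0, v1.
Distance 2: v2, v7, v9, v10.
Distance 3: v11.
Distance 4: v8.
Distance 5: v6.
Distance 6: v3, v5 — contains v3.

6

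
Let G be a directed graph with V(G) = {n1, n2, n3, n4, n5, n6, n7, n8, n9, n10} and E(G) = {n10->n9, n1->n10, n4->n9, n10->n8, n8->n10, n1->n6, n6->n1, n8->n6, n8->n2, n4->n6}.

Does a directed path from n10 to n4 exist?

No

Explore from n10.
Distance 1: reach n8, n9.
Distance 2: reach n2, n6.
Distance 3: reach n1.
The search from n10 is exhausted; no directed path reaches n4.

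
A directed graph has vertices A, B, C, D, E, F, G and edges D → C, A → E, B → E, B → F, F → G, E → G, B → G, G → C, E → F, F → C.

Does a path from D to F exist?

Explore from D.
Distance 1: reach C.
The search from D is exhausted; no directed path reaches F.

No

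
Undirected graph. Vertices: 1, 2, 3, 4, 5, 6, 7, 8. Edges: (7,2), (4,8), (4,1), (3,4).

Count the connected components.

4

From 1: component {1, 3, 4, 8}.
From 2: component {2, 7}.
From 5: component {5}.
From 6: component {6}.
That's 4 components.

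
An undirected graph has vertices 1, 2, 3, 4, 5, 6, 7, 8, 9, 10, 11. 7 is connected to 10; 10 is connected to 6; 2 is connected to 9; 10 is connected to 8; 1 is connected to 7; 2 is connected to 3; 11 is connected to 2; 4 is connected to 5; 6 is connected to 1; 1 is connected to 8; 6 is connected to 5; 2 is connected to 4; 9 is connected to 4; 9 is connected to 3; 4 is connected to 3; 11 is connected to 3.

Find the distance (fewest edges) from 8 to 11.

6

Distance 0: 8.
Distance 1: 1, 10.
Distance 2: 6, 7.
Distance 3: 5.
Distance 4: 4.
Distance 5: 2, 3, 9.
Distance 6: 11 — contains 11.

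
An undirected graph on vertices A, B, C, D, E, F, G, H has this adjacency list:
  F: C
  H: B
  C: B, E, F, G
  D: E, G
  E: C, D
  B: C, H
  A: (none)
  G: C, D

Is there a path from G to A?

No

Explore from G.
Distance 1: reach C, D.
Distance 2: reach B, E, F.
Distance 3: reach H.
The search is exhausted without reaching A; it lies in a different component.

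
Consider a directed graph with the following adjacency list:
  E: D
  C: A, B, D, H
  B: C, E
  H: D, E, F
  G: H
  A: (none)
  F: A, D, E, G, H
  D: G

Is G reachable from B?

Explore from B.
Distance 1: reach C, E.
Distance 2: reach A, D, H.
Distance 3: reach F, G.
Found G.

Yes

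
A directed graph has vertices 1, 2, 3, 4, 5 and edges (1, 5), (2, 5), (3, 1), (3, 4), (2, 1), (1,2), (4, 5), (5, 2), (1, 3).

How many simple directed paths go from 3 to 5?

3→1→2→5
3→1→5
3→4→5

3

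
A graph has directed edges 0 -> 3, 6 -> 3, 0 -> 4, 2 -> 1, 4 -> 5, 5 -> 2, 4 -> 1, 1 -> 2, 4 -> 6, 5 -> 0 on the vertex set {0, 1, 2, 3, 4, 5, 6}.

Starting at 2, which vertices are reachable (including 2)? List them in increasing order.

Start at 2.
Its neighbours: 1.
Nothing further is reachable.

1, 2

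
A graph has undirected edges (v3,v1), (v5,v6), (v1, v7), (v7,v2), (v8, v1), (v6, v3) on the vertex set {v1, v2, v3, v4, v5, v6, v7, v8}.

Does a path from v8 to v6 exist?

Explore from v8.
Distance 1: reach v1.
Distance 2: reach v3, v7.
Distance 3: reach v2, v6.
Found v6.

Yes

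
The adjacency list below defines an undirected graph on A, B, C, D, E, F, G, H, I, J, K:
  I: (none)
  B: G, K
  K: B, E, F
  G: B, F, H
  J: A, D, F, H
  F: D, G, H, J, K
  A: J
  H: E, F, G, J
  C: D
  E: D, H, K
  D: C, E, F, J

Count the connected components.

From A: component {A, B, C, D, E, F, G, H, J, K}.
From I: component {I}.
That's 2 components.

2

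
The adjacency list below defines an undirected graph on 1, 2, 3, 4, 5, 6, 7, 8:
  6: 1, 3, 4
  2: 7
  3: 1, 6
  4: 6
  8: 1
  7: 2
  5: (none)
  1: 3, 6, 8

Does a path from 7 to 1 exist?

Explore from 7.
Distance 1: reach 2.
The search is exhausted without reaching 1; it lies in a different component.

No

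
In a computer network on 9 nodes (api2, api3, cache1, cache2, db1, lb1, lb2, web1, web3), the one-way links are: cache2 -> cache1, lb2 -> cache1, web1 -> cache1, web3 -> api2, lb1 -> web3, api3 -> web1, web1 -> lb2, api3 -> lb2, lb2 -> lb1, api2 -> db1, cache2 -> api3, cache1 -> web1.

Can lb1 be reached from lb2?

Yes

Explore from lb2.
Distance 1: reach cache1, lb1.
Found lb1.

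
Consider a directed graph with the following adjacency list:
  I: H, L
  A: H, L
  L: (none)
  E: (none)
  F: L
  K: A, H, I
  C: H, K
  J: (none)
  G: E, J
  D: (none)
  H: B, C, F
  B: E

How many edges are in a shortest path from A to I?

4

Distance 0: A.
Distance 1: H, L.
Distance 2: B, C, F.
Distance 3: E, K.
Distance 4: I — contains I.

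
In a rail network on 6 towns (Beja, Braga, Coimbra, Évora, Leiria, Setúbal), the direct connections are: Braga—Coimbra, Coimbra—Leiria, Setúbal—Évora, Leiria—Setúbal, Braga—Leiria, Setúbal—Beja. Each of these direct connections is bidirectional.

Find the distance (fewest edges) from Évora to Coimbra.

Distance 0: Évora.
Distance 1: Setúbal.
Distance 2: Beja, Leiria.
Distance 3: Braga, Coimbra — contains Coimbra.

3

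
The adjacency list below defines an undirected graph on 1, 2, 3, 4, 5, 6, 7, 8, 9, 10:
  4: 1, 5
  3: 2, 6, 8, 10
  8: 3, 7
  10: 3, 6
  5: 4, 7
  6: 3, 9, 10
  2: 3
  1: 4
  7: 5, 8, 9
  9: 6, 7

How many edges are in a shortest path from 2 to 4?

5

Distance 0: 2.
Distance 1: 3.
Distance 2: 6, 8, 10.
Distance 3: 7, 9.
Distance 4: 5.
Distance 5: 4 — contains 4.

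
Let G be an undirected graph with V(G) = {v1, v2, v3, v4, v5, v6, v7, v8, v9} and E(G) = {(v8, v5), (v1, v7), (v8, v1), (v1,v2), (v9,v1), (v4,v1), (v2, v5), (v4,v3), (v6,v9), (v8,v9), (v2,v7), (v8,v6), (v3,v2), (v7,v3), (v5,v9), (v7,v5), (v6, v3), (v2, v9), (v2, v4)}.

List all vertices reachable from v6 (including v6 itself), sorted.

v1, v2, v3, v4, v5, v6, v7, v8, v9

Start at v6.
Its neighbours: v3, v8, v9.
Then their neighbours: v1, v2, v4, v5, v7.
Every vertex is now reached.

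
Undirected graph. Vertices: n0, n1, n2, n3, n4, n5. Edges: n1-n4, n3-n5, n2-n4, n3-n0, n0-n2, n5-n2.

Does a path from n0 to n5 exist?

Explore from n0.
Distance 1: reach n2, n3.
Distance 2: reach n4, n5.
Found n5.

Yes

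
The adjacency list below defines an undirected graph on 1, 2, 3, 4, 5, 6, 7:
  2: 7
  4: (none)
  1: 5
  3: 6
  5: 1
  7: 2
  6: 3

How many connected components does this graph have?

From 1: component {1, 5}.
From 2: component {2, 7}.
From 3: component {3, 6}.
From 4: component {4}.
That's 4 components.

4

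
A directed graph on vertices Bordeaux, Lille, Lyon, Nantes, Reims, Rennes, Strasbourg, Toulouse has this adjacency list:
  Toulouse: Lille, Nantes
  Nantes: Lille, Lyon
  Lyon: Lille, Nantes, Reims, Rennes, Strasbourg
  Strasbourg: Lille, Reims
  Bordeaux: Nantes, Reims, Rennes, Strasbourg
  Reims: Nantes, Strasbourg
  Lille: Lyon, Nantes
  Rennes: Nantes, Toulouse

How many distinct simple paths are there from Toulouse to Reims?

8

Toulouse→Lille→Lyon→Reims
Toulouse→Lille→Lyon→Strasbourg→Reims
Toulouse→Lille→Nantes→Lyon→Reims
Toulouse→Lille→Nantes→Lyon→Strasbourg→Reims
Toulouse→Nantes→Lille→Lyon→Reims
Toulouse→Nantes→Lille→Lyon→Strasbourg→Reims
Toulouse→Nantes→Lyon→Reims
Toulouse→Nantes→Lyon→Strasbourg→Reims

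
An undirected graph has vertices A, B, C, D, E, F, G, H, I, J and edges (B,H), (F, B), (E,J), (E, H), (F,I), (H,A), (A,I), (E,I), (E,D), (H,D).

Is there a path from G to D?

G has no edges, so nothing is reachable from it.

No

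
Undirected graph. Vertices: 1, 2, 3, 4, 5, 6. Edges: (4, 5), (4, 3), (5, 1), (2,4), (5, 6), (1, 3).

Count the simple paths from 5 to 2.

2

5–1–3–4–2
5–4–2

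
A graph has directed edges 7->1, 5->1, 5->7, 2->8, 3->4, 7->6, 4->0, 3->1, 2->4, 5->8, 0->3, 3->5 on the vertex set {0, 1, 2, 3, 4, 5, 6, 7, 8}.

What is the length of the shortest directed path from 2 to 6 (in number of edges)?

6

Distance 0: 2.
Distance 1: 4, 8.
Distance 2: 0.
Distance 3: 3.
Distance 4: 1, 5.
Distance 5: 7.
Distance 6: 6 — contains 6.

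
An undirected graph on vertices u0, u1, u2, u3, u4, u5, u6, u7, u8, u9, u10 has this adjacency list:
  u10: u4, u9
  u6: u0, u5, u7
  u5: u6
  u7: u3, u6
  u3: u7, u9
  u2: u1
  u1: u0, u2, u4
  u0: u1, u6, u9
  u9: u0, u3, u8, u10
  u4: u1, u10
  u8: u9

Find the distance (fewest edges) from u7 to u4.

4

Distance 0: u7.
Distance 1: u3, u6.
Distance 2: u0, u5, u9.
Distance 3: u1, u8, u10.
Distance 4: u2, u4 — contains u4.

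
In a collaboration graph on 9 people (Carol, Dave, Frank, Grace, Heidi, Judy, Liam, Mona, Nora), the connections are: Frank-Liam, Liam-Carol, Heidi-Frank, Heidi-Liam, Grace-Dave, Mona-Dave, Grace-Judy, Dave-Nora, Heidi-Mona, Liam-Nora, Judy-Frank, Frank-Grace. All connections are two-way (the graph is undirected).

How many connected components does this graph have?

1

From Carol: component {Carol, Dave, Frank, Grace, Heidi, Judy, Liam, Mona, Nora}.
That's 1 component.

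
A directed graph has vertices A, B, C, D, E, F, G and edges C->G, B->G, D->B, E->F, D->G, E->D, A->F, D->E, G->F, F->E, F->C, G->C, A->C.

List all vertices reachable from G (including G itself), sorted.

Start at G.
Its neighbours: C, F.
Then their neighbours: E.
Then next layer: D.
Then next layer: B.
Nothing further is reachable.

B, C, D, E, F, G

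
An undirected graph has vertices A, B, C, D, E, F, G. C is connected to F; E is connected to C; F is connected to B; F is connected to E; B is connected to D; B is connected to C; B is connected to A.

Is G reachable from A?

Explore from A.
Distance 1: reach B.
Distance 2: reach C, D, F.
Distance 3: reach E.
The search is exhausted without reaching G; it lies in a different component.

No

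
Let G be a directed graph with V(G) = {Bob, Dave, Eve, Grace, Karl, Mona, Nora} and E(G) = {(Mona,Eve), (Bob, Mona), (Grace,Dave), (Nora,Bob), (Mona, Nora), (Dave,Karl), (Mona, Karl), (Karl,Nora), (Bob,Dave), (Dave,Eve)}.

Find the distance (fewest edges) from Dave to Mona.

4

Distance 0: Dave.
Distance 1: Eve, Karl.
Distance 2: Nora.
Distance 3: Bob.
Distance 4: Mona — contains Mona.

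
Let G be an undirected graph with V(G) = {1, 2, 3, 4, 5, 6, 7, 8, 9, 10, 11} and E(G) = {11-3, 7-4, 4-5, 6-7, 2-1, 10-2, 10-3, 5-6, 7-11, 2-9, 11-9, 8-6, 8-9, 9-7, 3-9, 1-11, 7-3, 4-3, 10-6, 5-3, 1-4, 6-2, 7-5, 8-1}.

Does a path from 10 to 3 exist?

Explore from 10.
Distance 1: reach 2, 3, 6.
Found 3.

Yes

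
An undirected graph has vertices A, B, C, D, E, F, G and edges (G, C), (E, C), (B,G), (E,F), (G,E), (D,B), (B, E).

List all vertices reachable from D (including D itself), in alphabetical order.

B, C, D, E, F, G

Start at D.
Its neighbours: B.
Then their neighbours: E, G.
Then next layer: C, F.
Nothing further is reachable.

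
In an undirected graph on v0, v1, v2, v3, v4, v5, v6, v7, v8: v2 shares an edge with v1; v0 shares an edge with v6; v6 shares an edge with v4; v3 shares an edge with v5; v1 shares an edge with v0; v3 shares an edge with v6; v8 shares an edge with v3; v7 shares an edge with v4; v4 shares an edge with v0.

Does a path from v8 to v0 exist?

Yes

Explore from v8.
Distance 1: reach v3.
Distance 2: reach v5, v6.
Distance 3: reach v0, v4.
Found v0.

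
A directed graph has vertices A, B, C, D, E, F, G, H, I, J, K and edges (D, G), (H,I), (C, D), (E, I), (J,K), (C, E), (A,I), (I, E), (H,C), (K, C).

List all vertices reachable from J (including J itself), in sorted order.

Start at J.
Its neighbours: K.
Then their neighbours: C.
Then next layer: D, E.
Then next layer: G, I.
Nothing further is reachable.

C, D, E, G, I, J, K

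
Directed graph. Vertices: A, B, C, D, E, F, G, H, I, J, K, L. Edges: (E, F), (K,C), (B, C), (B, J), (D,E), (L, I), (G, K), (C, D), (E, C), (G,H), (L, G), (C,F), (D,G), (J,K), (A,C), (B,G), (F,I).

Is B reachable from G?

No

Explore from G.
Distance 1: reach H, K.
Distance 2: reach C.
Distance 3: reach D, F.
Distance 4: reach E, I.
The search from G is exhausted; no directed path reaches B.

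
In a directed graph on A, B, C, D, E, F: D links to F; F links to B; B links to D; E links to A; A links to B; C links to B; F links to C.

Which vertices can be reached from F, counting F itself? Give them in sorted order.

B, C, D, F

Start at F.
Its neighbours: B, C.
Then their neighbours: D.
Nothing further is reachable.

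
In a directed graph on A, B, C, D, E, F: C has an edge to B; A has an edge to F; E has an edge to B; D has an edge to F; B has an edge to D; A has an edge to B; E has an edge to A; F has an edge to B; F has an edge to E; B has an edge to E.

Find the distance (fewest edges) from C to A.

3

Distance 0: C.
Distance 1: B.
Distance 2: D, E.
Distance 3: A, F — contains A.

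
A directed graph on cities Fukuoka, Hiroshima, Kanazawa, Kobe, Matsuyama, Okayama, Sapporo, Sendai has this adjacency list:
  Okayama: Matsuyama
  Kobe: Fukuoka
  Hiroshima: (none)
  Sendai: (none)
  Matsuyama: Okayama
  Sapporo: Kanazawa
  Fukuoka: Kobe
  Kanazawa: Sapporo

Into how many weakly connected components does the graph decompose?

5

From Fukuoka: component {Fukuoka, Kobe}.
From Hiroshima: component {Hiroshima}.
From Kanazawa: component {Kanazawa, Sapporo}.
From Matsuyama: component {Matsuyama, Okayama}.
From Sendai: component {Sendai}.
That's 5 components.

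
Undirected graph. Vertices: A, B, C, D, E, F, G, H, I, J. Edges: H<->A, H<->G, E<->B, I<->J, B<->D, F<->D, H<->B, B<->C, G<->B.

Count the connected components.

From A: component {A, B, C, D, E, F, G, H}.
From I: component {I, J}.
That's 2 components.

2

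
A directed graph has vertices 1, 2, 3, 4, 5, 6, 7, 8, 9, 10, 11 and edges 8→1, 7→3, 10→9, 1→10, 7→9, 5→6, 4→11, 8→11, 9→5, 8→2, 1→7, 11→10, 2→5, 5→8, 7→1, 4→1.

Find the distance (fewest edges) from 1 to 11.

5

Distance 0: 1.
Distance 1: 7, 10.
Distance 2: 3, 9.
Distance 3: 5.
Distance 4: 6, 8.
Distance 5: 2, 11 — contains 11.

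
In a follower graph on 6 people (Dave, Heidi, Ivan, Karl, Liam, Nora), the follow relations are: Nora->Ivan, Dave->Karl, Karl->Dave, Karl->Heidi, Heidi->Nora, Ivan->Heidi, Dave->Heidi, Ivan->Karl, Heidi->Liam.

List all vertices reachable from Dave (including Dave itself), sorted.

Start at Dave.
Its neighbours: Heidi, Karl.
Then their neighbours: Liam, Nora.
Then next layer: Ivan.
Every vertex is now reached.

Dave, Heidi, Ivan, Karl, Liam, Nora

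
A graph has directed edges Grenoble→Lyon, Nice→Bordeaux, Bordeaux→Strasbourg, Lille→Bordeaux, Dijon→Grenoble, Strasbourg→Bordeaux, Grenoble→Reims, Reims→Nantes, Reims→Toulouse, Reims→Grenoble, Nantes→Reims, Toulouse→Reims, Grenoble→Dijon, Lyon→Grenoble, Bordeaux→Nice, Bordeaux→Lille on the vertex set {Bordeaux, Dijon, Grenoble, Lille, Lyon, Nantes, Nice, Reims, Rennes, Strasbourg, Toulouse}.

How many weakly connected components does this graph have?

3

From Bordeaux: component {Bordeaux, Lille, Nice, Strasbourg}.
From Dijon: component {Dijon, Grenoble, Lyon, Nantes, Reims, Toulouse}.
From Rennes: component {Rennes}.
That's 3 components.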